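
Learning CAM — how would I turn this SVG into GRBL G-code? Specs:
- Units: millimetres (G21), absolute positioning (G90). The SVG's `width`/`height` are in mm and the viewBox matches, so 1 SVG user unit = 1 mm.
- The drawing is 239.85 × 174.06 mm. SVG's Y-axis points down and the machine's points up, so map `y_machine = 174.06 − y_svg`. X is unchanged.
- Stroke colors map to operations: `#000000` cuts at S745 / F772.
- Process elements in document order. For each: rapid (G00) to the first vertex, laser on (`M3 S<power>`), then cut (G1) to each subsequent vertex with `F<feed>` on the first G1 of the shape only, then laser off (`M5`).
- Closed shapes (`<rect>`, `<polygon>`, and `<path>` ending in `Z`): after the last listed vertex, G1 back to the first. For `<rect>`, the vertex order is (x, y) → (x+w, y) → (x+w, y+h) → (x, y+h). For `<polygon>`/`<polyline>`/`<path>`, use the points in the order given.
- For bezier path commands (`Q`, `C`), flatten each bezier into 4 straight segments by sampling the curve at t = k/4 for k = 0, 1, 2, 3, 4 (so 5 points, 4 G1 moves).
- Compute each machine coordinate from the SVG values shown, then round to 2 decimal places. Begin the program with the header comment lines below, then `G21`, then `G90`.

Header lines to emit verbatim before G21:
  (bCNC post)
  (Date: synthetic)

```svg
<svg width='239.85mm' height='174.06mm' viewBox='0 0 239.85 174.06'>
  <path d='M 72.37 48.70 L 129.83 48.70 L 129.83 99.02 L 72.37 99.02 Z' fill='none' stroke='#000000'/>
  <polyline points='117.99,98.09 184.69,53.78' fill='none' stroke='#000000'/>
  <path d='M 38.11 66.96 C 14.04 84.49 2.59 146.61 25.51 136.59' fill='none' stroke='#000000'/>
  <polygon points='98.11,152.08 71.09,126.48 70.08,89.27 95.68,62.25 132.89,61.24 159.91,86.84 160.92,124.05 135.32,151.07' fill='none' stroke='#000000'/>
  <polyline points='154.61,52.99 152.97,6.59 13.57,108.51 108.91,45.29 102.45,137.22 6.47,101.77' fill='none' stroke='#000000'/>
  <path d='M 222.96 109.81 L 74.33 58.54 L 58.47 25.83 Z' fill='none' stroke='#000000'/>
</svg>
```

(bCNC post)
(Date: synthetic)
G21
G90
G00 X72.37 Y125.36
M3 S745
G1 X129.83 Y125.36 F772
G1 X129.83 Y75.04
G1 X72.37 Y75.04
G1 X72.37 Y125.36
M5
G00 X117.99 Y75.97
M3 S745
G1 X184.69 Y120.28 F772
M5
G00 X38.11 Y107.10
M3 S745
G1 X22.76 Y87.42 F772
G1 X14.19 Y61.95
G1 X14.42 Y41.66
G1 X25.51 Y37.47
M5
G00 X98.11 Y21.98
M3 S745
G1 X71.09 Y47.58 F772
G1 X70.08 Y84.79
G1 X95.68 Y111.81
G1 X132.89 Y112.82
G1 X159.91 Y87.22
G1 X160.92 Y50.01
G1 X135.32 Y22.99
G1 X98.11 Y21.98
M5
G00 X154.61 Y121.07
M3 S745
G1 X152.97 Y167.47 F772
G1 X13.57 Y65.55
G1 X108.91 Y128.77
G1 X102.45 Y36.84
G1 X6.47 Y72.29
M5
G00 X222.96 Y64.25
M3 S745
G1 X74.33 Y115.52 F772
G1 X58.47 Y148.23
G1 X222.96 Y64.25
M5

1 u = 1 mm; y_m = 174.06 − y.

[1] `<path>` rectangle, #000000→cut S745 F772: (72.37,125.36) → (129.83,125.36) → (129.83,75.04) → (72.37,75.04) → (72.37,125.36) (closed)

[2] `<polyline>` line segment, #000000→cut S745 F772: (117.99,75.97) → (184.69,120.28)

[3] `<path>` cubic bezier, #000000→cut S745 F772: (38.11,107.10) → (22.76,87.42) → (14.19,61.95) → (14.42,41.66) → (25.51,37.47)

[4] `<polygon>` regular polygon, #000000→cut S745 F772: (98.11,21.98) → (71.09,47.58) → (70.08,84.79) → (95.68,111.81) → (132.89,112.82) → (159.91,87.22) → (160.92,50.01) → (135.32,22.99) → (98.11,21.98) (closed)

[5] `<polyline>` open polyline, #000000→cut S745 F772: (154.61,121.07) → (152.97,167.47) → (13.57,65.55) → (108.91,128.77) → (102.45,36.84) → (6.47,72.29)

[6] `<path>` closed polygon, #000000→cut S745 F772: (222.96,64.25) → (74.33,115.52) → (58.47,148.23) → (222.96,64.25) (closed)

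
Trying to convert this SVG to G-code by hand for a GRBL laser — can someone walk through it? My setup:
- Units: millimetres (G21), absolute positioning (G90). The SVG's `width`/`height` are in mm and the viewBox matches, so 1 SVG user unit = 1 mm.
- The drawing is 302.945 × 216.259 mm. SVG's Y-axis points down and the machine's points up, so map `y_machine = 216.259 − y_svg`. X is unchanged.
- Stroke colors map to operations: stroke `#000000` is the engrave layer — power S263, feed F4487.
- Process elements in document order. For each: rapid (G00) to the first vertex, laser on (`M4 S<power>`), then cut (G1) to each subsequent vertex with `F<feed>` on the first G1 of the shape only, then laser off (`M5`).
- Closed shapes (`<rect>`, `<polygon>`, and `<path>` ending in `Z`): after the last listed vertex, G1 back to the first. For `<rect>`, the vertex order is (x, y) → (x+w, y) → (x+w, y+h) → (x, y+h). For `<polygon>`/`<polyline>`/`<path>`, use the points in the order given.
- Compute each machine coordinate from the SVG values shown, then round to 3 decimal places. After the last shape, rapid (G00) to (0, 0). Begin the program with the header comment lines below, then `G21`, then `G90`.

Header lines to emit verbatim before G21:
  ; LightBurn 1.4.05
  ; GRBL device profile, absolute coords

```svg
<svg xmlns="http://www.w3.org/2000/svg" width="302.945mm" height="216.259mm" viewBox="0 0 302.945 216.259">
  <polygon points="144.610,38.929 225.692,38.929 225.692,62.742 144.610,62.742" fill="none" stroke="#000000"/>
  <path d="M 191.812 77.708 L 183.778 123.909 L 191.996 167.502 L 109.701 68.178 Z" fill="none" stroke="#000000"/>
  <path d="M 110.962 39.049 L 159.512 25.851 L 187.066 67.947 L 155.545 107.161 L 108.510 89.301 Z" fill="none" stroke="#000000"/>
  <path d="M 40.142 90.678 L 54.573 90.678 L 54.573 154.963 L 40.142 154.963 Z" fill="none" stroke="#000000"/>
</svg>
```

; LightBurn 1.4.05
; GRBL device profile, absolute coords
G21
G90
G00 X144.610 Y177.330
M4 S263
G1 X225.692 Y177.330 F4487
G1 X225.692 Y153.517
G1 X144.610 Y153.517
G1 X144.610 Y177.330
M5
G00 X191.812 Y138.551
M4 S263
G1 X183.778 Y92.350 F4487
G1 X191.996 Y48.757
G1 X109.701 Y148.081
G1 X191.812 Y138.551
M5
G00 X110.962 Y177.210
M4 S263
G1 X159.512 Y190.408 F4487
G1 X187.066 Y148.312
G1 X155.545 Y109.098
G1 X108.510 Y126.958
G1 X110.962 Y177.210
M5
G00 X40.142 Y125.581
M4 S263
G1 X54.573 Y125.581 F4487
G1 X54.573 Y61.296
G1 X40.142 Y61.296
G1 X40.142 Y125.581
M5
G00 X0.000 Y0.000

Since the viewBox matches the mm dimensions, user units are millimetres directly. The only transform is the Y-flip y_m = 216.259 − y_svg.

Shape 1 is a rectangle drawn with `<polygon>`. Its stroke #000000 means engrave at S263, F4487. After flipping Y the toolpath is (144.610,177.330) → (225.692,177.330) → (225.692,153.517) → (144.610,153.517) → (144.610,177.330), returning to the start.

Shape 2 is a closed polygon drawn with `<path>`. Its stroke #000000 means engrave at S263, F4487. After flipping Y the toolpath is (191.812,138.551) → (183.778,92.350) → (191.996,48.757) → (109.701,148.081) → (191.812,138.551), returning to the start.

Shape 3 is a regular polygon drawn with `<path>`. Its stroke #000000 means engrave at S263, F4487. After flipping Y the toolpath is (110.962,177.210) → (159.512,190.408) → (187.066,148.312) → (155.545,109.098) → (108.510,126.958) → (110.962,177.210), returning to the start.

Shape 4 is a rectangle drawn with `<path>`. Its stroke #000000 means engrave at S263, F4487. After flipping Y the toolpath is (40.142,125.581) → (54.573,125.581) → (54.573,61.296) → (40.142,61.296) → (40.142,125.581), returning to the start.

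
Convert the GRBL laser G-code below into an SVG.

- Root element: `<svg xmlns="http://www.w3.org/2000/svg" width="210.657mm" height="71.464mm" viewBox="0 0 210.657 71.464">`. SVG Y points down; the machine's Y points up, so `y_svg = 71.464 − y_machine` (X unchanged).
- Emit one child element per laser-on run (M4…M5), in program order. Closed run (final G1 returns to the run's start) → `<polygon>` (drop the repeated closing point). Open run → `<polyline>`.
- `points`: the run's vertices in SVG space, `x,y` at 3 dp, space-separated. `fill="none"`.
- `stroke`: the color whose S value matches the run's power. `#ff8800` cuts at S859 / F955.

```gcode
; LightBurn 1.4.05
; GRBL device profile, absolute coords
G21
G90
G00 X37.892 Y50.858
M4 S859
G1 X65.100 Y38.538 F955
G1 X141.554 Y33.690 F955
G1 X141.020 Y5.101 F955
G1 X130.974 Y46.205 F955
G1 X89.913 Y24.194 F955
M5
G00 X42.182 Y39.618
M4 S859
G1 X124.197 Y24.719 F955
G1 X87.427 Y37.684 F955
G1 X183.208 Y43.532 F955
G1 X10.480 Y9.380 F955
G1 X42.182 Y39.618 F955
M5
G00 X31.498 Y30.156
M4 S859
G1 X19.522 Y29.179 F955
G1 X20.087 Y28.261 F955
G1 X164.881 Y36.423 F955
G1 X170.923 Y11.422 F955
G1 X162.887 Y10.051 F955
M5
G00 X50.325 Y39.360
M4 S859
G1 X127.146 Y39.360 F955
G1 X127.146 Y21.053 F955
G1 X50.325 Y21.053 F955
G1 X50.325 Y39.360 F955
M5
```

<svg xmlns="http://www.w3.org/2000/svg" width="210.657mm" height="71.464mm" viewBox="0 0 210.657 71.464">
  <polyline points="37.892,20.606 65.100,32.926 141.554,37.774 141.020,66.363 130.974,25.259 89.913,47.270" fill="none" stroke="#ff8800"/>
  <polygon points="42.182,31.846 124.197,46.745 87.427,33.780 183.208,27.932 10.480,62.084" fill="none" stroke="#ff8800"/>
  <polyline points="31.498,41.308 19.522,42.285 20.087,43.203 164.881,35.041 170.923,60.042 162.887,61.413" fill="none" stroke="#ff8800"/>
  <polygon points="50.325,32.104 127.146,32.104 127.146,50.411 50.325,50.411" fill="none" stroke="#ff8800"/>
</svg>

Each laser-on run becomes one SVG element. Flip Y back into SVG space with y_svg = 71.464 − y_machine. Every run uses S859, so all elements get stroke `#ff8800` (cut).

Run 1: The run is open, so emit a `<polyline>` with points (Y-flipped): 37.892,20.606 65.100,32.926 141.554,37.774 141.020,66.363 130.974,25.259 89.913,47.270.

Run 2: The run returns to its start, so emit a `<polygon>` with points (Y-flipped): 42.182,31.846 124.197,46.745 87.427,33.780 183.208,27.932 10.480,62.084.

Run 3: The run is open, so emit a `<polyline>` with points (Y-flipped): 31.498,41.308 19.522,42.285 20.087,43.203 164.881,35.041 170.923,60.042 162.887,61.413.

Run 4: The run returns to its start, so emit a `<polygon>` with points (Y-flipped): 50.325,32.104 127.146,32.104 127.146,50.411 50.325,50.411.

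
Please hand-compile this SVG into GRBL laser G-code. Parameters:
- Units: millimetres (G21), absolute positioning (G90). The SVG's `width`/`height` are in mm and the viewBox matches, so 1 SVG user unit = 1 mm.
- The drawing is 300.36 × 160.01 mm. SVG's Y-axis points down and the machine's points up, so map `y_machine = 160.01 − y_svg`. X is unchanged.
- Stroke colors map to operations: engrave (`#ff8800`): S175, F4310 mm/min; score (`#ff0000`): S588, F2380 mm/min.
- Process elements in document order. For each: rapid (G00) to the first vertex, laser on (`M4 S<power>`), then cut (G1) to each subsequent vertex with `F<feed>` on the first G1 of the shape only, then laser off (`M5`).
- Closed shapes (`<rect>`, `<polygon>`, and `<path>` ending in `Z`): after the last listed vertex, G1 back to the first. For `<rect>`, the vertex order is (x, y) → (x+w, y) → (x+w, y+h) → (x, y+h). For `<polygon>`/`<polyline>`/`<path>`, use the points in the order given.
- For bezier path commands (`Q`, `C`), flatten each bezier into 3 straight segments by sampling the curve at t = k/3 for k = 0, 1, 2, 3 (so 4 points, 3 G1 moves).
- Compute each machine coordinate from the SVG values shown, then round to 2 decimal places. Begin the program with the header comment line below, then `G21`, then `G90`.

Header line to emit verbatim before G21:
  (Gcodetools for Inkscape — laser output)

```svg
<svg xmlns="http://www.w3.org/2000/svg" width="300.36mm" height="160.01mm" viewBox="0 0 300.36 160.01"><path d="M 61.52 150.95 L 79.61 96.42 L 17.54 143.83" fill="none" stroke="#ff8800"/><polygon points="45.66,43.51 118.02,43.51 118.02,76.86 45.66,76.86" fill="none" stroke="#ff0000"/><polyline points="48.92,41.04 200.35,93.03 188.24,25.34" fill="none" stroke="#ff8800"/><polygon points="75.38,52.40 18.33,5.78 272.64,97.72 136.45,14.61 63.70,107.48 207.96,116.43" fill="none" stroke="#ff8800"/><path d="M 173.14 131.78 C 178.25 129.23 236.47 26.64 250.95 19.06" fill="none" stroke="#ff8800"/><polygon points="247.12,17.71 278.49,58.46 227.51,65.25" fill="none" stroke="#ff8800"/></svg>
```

Since the viewBox matches the mm dimensions, user units are millimetres directly. The only transform is the Y-flip y_m = 160.01 − y_svg.

Shape 1 is a open polyline drawn with `<path>`. Its stroke #ff8800 means engrave at S175, F4310. After flipping Y the toolpath is (61.52,9.06) → (79.61,63.59) → (17.54,16.18).

Shape 2 is a rectangle drawn with `<polygon>`. Its stroke #ff0000 means score at S588, F2380. After flipping Y the toolpath is (45.66,116.50) → (118.02,116.50) → (118.02,83.15) → (45.66,83.15) → (45.66,116.50), returning to the start.

Shape 3 is a open polyline drawn with `<polyline>`. Its stroke #ff8800 means engrave at S175, F4310. After flipping Y the toolpath is (48.92,118.97) → (200.35,66.98) → (188.24,134.67).

Shape 4 is a closed polygon drawn with `<polygon>`. Its stroke #ff8800 means engrave at S175, F4310. After flipping Y the toolpath is (75.38,107.61) → (18.33,154.23) → (272.64,62.29) → (136.45,145.40) → (63.70,52.53) → (207.96,43.58) → (75.38,107.61), returning to the start.

Shape 5 is a cubic bezier drawn with `<path>`. Its stroke #ff8800 means engrave at S175, F4310. After flipping Y the toolpath is (173.14,28.23) → (192.37,56.90) → (225.48,108.92) → (250.95,140.95).

Shape 6 is a regular polygon drawn with `<polygon>`. Its stroke #ff8800 means engrave at S175, F4310. After flipping Y the toolpath is (247.12,142.30) → (278.49,101.55) → (227.51,94.76) → (247.12,142.30), returning to the start.

(Gcodetools for Inkscape — laser output)
G21
G90
G00 X61.52 Y9.06
M4 S175
G1 X79.61 Y63.59 F4310
G1 X17.54 Y16.18
M5
G00 X45.66 Y116.50
M4 S588
G1 X118.02 Y116.50 F2380
G1 X118.02 Y83.15
G1 X45.66 Y83.15
G1 X45.66 Y116.50
M5
G00 X48.92 Y118.97
M4 S175
G1 X200.35 Y66.98 F4310
G1 X188.24 Y134.67
M5
G00 X75.38 Y107.61
M4 S175
G1 X18.33 Y154.23 F4310
G1 X272.64 Y62.29
G1 X136.45 Y145.40
G1 X63.70 Y52.53
G1 X207.96 Y43.58
G1 X75.38 Y107.61
M5
G00 X173.14 Y28.23
M4 S175
G1 X192.37 Y56.90 F4310
G1 X225.48 Y108.92
G1 X250.95 Y140.95
M5
G00 X247.12 Y142.30
M4 S175
G1 X278.49 Y101.55 F4310
G1 X227.51 Y94.76
G1 X247.12 Y142.30
M5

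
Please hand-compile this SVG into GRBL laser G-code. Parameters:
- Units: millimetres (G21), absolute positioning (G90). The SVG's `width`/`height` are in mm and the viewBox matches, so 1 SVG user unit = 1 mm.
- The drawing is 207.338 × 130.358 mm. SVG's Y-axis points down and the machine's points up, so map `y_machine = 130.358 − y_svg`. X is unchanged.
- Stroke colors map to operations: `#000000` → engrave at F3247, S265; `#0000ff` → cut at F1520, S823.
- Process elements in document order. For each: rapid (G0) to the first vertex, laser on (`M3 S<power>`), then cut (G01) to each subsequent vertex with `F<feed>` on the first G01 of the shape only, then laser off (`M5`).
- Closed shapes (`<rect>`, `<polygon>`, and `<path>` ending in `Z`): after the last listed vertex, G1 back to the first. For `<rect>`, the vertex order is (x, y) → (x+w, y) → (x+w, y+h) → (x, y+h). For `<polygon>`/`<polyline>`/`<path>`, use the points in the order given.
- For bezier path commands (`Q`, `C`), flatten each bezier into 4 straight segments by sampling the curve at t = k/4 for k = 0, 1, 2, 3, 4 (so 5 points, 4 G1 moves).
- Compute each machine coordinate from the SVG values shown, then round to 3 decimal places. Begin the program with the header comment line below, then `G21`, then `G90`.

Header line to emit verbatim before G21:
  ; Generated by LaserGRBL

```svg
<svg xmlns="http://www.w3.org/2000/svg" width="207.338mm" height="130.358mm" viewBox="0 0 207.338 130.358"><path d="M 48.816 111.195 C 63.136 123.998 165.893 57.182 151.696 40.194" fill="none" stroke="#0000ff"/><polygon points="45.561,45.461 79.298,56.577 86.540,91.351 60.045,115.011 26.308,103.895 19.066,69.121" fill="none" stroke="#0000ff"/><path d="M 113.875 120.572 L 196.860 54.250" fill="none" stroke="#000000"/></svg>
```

1 u = 1 mm; y_m = 130.358 − y.

[1] `<path>` cubic bezier, #0000ff→cut S823 F1520: (48.816,19.163) → (72.929,22.467) → (110.950,43.492) → (143.624,70.103) → (151.696,90.164)

[2] `<polygon>` regular polygon, #0000ff→cut S823 F1520: (45.561,84.897) → (79.298,73.781) → (86.540,39.007) → (60.045,15.347) → (26.308,26.463) → (19.066,61.237) → (45.561,84.897) (closed)

[3] `<path>` line segment, #000000→engrave S265 F3247: (113.875,9.786) → (196.860,76.108)

; Generated by LaserGRBL
G21
G90
G0 X48.816 Y19.163
M3 S823
G01 X72.929 Y22.467 F1520
G01 X110.950 Y43.492
G01 X143.624 Y70.103
G01 X151.696 Y90.164
M5
G0 X45.561 Y84.897
M3 S823
G01 X79.298 Y73.781 F1520
G01 X86.540 Y39.007
G01 X60.045 Y15.347
G01 X26.308 Y26.463
G01 X19.066 Y61.237
G01 X45.561 Y84.897
M5
G0 X113.875 Y9.786
M3 S265
G01 X196.860 Y76.108 F3247
M5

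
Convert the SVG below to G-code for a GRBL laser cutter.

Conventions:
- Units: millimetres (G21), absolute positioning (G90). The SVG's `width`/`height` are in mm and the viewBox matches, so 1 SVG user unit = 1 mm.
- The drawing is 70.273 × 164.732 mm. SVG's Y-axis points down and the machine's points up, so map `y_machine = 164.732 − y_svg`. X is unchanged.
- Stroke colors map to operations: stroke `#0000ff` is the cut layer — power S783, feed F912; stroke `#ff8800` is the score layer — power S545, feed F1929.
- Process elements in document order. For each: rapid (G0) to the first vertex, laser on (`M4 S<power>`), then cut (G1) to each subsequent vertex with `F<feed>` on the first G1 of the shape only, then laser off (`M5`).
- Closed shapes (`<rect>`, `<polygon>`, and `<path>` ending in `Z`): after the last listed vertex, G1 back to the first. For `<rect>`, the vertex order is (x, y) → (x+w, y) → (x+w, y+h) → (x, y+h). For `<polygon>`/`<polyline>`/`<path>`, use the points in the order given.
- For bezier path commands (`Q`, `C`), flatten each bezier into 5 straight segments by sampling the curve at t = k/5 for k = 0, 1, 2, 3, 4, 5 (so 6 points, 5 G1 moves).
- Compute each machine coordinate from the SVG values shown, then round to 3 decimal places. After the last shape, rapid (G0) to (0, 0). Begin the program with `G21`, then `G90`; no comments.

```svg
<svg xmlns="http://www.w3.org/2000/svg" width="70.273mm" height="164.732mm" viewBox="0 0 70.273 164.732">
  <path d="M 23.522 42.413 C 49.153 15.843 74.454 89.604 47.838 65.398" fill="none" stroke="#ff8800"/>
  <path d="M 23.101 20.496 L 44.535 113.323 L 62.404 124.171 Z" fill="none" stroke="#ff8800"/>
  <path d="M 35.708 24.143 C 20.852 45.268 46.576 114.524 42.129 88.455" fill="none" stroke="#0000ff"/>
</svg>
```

viewBox `0 0 70.273 164.732` with mm width/height → 1 unit = 1 mm. Flip: y_m = 164.732 − y_svg.

**Shape 1** — `<path>` cubic bezier, stroke `#ff8800` → score (S545, F1929). Control points (SVG): P0=(23.522,42.413), P1=(49.153,15.843), P2=(74.454,89.604), P3=(47.838,65.398); sampled at t=k/5. Machine vertices: (23.522,122.319) → (38.448,127.808) → (50.819,118.735) → (58.159,104.620) → (57.990,94.980) → (47.838,99.334). Open path.

**Shape 2** — `<path>` closed polygon, stroke `#ff8800` → score (S545, F1929). Machine vertices: (23.101,144.236) → (44.535,51.409) → (62.404,40.561) → (23.101,144.236). Closed: final G1 returns to the first vertex.

**Shape 3** — `<path>` cubic bezier, stroke `#0000ff` → cut (S783, F912). Control points (SVG): P0=(35.708,24.143), P1=(20.852,45.268), P2=(46.576,114.524), P3=(42.129,88.455); sampled at t=k/5. Machine vertices: (35.708,140.589) → (31.098,123.286) → (32.831,101.317) → (37.511,81.569) → (41.743,70.927) → (42.129,76.277). Open path.

G21
G90
G0 X23.522 Y122.319
M4 S545
G1 X38.448 Y127.808 F1929
G1 X50.819 Y118.735
G1 X58.159 Y104.620
G1 X57.990 Y94.980
G1 X47.838 Y99.334
M5
G0 X23.101 Y144.236
M4 S545
G1 X44.535 Y51.409 F1929
G1 X62.404 Y40.561
G1 X23.101 Y144.236
M5
G0 X35.708 Y140.589
M4 S783
G1 X31.098 Y123.286 F912
G1 X32.831 Y101.317
G1 X37.511 Y81.569
G1 X41.743 Y70.927
G1 X42.129 Y76.277
M5
G0 X0.000 Y0.000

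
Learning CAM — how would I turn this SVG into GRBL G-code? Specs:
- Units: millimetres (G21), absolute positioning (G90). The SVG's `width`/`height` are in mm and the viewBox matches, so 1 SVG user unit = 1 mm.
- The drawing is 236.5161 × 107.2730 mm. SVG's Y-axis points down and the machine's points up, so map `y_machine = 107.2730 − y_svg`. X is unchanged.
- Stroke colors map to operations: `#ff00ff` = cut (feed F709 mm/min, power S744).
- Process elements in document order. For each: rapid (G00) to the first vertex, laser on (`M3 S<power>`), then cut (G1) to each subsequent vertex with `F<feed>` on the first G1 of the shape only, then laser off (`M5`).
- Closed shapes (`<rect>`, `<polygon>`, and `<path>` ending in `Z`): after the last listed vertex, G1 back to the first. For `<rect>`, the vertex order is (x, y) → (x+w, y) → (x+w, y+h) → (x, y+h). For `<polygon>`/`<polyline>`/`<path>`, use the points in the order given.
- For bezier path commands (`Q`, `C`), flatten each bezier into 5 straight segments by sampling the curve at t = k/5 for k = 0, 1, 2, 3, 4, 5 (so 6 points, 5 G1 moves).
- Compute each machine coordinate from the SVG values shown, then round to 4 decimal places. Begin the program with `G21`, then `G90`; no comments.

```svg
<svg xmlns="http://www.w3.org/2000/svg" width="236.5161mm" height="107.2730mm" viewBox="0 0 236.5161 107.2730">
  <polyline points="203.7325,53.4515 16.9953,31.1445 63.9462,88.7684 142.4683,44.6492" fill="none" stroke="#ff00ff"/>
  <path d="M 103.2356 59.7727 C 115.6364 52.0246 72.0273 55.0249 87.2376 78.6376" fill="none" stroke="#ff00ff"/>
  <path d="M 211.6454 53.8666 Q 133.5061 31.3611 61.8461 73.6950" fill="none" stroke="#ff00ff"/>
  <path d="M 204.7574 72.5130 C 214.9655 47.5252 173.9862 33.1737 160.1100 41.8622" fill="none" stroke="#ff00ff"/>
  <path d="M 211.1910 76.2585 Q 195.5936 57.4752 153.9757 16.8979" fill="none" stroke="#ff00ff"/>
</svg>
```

G21
G90
G00 X203.7325 Y53.8215
M3 S744
G1 X16.9953 Y76.1285 F709
G1 X63.9462 Y18.5046
G1 X142.4683 Y62.6238
M5
G00 X103.2356 Y47.5003
M3 S744
G1 X104.8735 Y50.7804 F709
G1 X98.5809 Y51.0075
G1 X89.8695 Y47.7080
G1 X84.2511 Y40.4084
G1 X87.2376 Y28.6354
M5
G00 X211.6454 Y53.4064
M3 S744
G1 X180.6489 Y59.8150 F709
G1 X150.1706 Y61.0365
G1 X120.2108 Y57.0708
G1 X90.7693 Y47.9180
G1 X61.8461 Y33.5780
M5
G00 X204.7574 Y34.7600
M3 S744
G1 X205.3661 Y48.3771 F709
G1 X197.4478 Y58.8461
G1 X184.7603 Y65.5716
G1 X171.0618 Y67.9583
G1 X160.1100 Y65.4108
M5
G00 X211.1910 Y31.0145
M3 S744
G1 X203.9112 Y39.3996 F709
G1 X194.5498 Y49.5282
G1 X183.1067 Y61.4003
G1 X169.5820 Y75.0159
G1 X153.9757 Y90.3751
M5

viewBox `0 0 236.5161 107.2730` with mm width/height → 1 unit = 1 mm. Flip: y_m = 107.2730 − y_svg.

**Shape 1** — `<polyline>` open polyline, stroke `#ff00ff` → cut (S744, F709). Machine vertices: (203.7325,53.8215) → (16.9953,76.1285) → (63.9462,18.5046) → (142.4683,62.6238). Open path.

**Shape 2** — `<path>` cubic bezier, stroke `#ff00ff` → cut (S744, F709). Control points (SVG): P0=(103.2356,59.7727), P1=(115.6364,52.0246), P2=(72.0273,55.0249), P3=(87.2376,78.6376); sampled at t=k/5. Machine vertices: (103.2356,47.5003) → (104.8735,50.7804) → (98.5809,51.0075) → (89.8695,47.7080) → (84.2511,40.4084) → (87.2376,28.6354). Open path.

**Shape 3** — `<path>` quadratic bezier, stroke `#ff00ff` → cut (S744, F709). Control points (SVG): P0=(211.6454,53.8666), P1=(133.5061,31.3611), P2=(61.8461,73.6950); sampled at t=k/5. Machine vertices: (211.6454,53.4064) → (180.6489,59.8150) → (150.1706,61.0365) → (120.2108,57.0708) → (90.7693,47.9180) → (61.8461,33.5780). Open path.

**Shape 4** — `<path>` cubic bezier, stroke `#ff00ff` → cut (S744, F709). Control points (SVG): P0=(204.7574,72.5130), P1=(214.9655,47.5252), P2=(173.9862,33.1737), P3=(160.1100,41.8622); sampled at t=k/5. Machine vertices: (204.7574,34.7600) → (205.3661,48.3771) → (197.4478,58.8461) → (184.7603,65.5716) → (171.0618,67.9583) → (160.1100,65.4108). Open path.

**Shape 5** — `<path>` quadratic bezier, stroke `#ff00ff` → cut (S744, F709). Control points (SVG): P0=(211.1910,76.2585), P1=(195.5936,57.4752), P2=(153.9757,16.8979); sampled at t=k/5. Machine vertices: (211.1910,31.0145) → (203.9112,39.3996) → (194.5498,49.5282) → (183.1067,61.4003) → (169.5820,75.0159) → (153.9757,90.3751). Open path.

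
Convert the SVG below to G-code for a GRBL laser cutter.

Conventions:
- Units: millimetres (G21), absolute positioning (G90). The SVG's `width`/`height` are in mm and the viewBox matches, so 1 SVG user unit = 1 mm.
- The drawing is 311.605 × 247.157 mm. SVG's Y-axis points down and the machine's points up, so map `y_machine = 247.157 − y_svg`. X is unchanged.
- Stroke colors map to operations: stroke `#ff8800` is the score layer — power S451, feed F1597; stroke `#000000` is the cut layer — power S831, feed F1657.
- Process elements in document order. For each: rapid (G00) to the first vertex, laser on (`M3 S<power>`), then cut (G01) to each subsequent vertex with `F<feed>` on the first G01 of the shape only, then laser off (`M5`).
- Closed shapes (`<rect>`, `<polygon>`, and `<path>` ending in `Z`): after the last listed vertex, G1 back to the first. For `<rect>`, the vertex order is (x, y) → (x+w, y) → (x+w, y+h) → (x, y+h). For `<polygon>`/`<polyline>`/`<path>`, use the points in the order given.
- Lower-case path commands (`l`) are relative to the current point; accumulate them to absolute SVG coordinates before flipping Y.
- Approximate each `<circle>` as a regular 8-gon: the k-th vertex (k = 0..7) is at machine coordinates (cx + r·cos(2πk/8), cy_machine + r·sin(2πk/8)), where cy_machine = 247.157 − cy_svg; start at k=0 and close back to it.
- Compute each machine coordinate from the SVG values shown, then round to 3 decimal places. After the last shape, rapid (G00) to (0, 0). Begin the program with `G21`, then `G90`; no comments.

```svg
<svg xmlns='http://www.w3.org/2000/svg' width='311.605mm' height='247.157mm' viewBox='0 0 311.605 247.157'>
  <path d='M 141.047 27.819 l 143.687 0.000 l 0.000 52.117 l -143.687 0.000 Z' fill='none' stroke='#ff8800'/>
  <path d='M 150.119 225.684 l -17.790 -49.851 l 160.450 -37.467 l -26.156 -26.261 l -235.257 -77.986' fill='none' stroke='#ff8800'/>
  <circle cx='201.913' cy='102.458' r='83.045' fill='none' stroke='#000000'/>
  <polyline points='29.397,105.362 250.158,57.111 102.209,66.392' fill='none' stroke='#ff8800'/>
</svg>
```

viewBox `0 0 311.605 247.157` with mm width/height → 1 unit = 1 mm. Flip: y_m = 247.157 − y_svg.

**Shape 1** — `<path>` rectangle, stroke `#ff8800` → score (S451, F1597). Machine vertices: (141.047,219.338) → (284.734,219.338) → (284.734,167.221) → (141.047,167.221) → (141.047,219.338). Closed: final G1 returns to the first vertex.

**Shape 2** — `<path>` open polyline, stroke `#ff8800` → score (S451, F1597). Machine vertices: (150.119,21.473) → (132.329,71.324) → (292.779,108.791) → (266.623,135.052) → (31.366,213.038). Open path.

**Shape 3** — `<circle>` circle, stroke `#000000` → cut (S831, F1657). Machine vertices: (284.958,144.699) → (260.635,203.421) → (201.913,227.744) → (143.191,203.421) → (118.868,144.699) → (143.191,85.977) → (201.913,61.654) → (260.635,85.977) → (284.958,144.699). Closed: final G1 returns to the first vertex.

**Shape 4** — `<polyline>` open polyline, stroke `#ff8800` → score (S451, F1597). Machine vertices: (29.397,141.795) → (250.158,190.046) → (102.209,180.765). Open path.

G21
G90
G00 X141.047 Y219.338
M3 S451
G01 X284.734 Y219.338 F1597
G01 X284.734 Y167.221
G01 X141.047 Y167.221
G01 X141.047 Y219.338
M5
G00 X150.119 Y21.473
M3 S451
G01 X132.329 Y71.324 F1597
G01 X292.779 Y108.791
G01 X266.623 Y135.052
G01 X31.366 Y213.038
M5
G00 X284.958 Y144.699
M3 S831
G01 X260.635 Y203.421 F1657
G01 X201.913 Y227.744
G01 X143.191 Y203.421
G01 X118.868 Y144.699
G01 X143.191 Y85.977
G01 X201.913 Y61.654
G01 X260.635 Y85.977
G01 X284.958 Y144.699
M5
G00 X29.397 Y141.795
M3 S451
G01 X250.158 Y190.046 F1597
G01 X102.209 Y180.765
M5
G00 X0.000 Y0.000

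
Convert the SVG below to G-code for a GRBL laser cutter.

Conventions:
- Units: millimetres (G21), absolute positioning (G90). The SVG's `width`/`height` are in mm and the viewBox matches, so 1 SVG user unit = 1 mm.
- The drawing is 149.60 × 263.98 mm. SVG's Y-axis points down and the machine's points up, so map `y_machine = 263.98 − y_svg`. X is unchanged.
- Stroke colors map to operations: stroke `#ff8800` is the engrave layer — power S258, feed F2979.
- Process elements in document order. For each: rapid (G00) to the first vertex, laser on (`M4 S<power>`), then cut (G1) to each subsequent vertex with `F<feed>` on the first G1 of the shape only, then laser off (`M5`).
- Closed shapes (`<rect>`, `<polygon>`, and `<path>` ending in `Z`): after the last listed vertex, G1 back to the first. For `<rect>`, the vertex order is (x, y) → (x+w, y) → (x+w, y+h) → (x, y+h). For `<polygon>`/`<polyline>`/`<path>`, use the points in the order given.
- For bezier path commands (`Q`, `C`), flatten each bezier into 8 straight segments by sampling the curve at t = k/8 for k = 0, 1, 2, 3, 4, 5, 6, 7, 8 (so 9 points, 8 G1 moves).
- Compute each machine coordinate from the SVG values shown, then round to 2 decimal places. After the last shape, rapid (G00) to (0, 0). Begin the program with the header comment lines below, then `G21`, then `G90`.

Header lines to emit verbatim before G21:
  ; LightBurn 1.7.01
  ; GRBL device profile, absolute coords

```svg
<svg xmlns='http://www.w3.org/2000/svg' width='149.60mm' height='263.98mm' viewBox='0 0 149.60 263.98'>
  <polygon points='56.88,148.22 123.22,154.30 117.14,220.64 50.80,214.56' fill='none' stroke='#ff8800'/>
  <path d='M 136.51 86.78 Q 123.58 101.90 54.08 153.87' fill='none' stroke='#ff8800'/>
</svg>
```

Since the viewBox matches the mm dimensions, user units are millimetres directly. The only transform is the Y-flip y_m = 263.98 − y_svg.

Shape 1 is a regular polygon drawn with `<polygon>`. Its stroke #ff8800 means engrave at S258, F2979. After flipping Y the toolpath is (56.88,115.76) → (123.22,109.68) → (117.14,43.34) → (50.80,49.42) → (56.88,115.76), returning to the start.

Shape 2 is a quadratic bezier drawn with `<path>`. Its stroke #ff8800 means engrave at S258, F2979. After flipping Y the toolpath is (136.51,177.20) → (132.39,172.84) → (126.51,167.34) → (118.86,160.68) → (109.44,152.87) → (98.25,143.91) → (85.29,133.79) → (70.57,122.53) → (54.08,110.11).

; LightBurn 1.7.01
; GRBL device profile, absolute coords
G21
G90
G00 X56.88 Y115.76
M4 S258
G1 X123.22 Y109.68 F2979
G1 X117.14 Y43.34
G1 X50.80 Y49.42
G1 X56.88 Y115.76
M5
G00 X136.51 Y177.20
M4 S258
G1 X132.39 Y172.84 F2979
G1 X126.51 Y167.34
G1 X118.86 Y160.68
G1 X109.44 Y152.87
G1 X98.25 Y143.91
G1 X85.29 Y133.79
G1 X70.57 Y122.53
G1 X54.08 Y110.11
M5
G00 X0.00 Y0.00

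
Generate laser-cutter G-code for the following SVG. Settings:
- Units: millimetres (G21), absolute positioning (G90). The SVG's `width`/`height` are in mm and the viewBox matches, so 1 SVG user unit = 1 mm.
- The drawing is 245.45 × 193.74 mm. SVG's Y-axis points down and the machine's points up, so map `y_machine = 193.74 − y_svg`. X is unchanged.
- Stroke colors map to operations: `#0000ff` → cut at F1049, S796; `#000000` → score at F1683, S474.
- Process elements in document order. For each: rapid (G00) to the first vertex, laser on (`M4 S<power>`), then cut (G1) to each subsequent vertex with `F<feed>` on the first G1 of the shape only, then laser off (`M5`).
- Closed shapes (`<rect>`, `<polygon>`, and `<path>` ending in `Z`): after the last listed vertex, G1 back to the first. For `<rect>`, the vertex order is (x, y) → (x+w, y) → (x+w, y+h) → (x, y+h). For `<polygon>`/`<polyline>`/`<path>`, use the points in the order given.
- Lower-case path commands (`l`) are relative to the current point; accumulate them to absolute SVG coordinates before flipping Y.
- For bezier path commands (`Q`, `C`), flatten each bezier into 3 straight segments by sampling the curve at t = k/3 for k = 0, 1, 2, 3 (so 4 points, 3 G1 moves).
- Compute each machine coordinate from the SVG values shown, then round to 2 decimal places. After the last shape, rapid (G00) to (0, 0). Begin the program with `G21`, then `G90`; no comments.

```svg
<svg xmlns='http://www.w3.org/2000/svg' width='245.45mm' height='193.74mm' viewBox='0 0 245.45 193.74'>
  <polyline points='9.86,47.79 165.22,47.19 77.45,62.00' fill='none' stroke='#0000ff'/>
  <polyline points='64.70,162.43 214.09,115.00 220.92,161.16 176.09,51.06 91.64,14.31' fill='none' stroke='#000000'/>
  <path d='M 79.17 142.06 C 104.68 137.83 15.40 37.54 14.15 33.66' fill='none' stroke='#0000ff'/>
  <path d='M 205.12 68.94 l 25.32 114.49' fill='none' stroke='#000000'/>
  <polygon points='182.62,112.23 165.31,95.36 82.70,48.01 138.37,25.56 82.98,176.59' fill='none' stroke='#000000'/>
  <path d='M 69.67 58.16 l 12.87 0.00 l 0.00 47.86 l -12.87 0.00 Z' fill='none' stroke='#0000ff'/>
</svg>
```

G21
G90
G00 X9.86 Y145.95
M4 S796
G1 X165.22 Y146.55 F1049
G1 X77.45 Y131.74
M5
G00 X64.70 Y31.31
M4 S474
G1 X214.09 Y78.74 F1683
G1 X220.92 Y32.58
G1 X176.09 Y142.68
G1 X91.64 Y179.43
M5
G00 X79.17 Y51.68
M4 S796
G1 X73.93 Y80.80 F1049
G1 X37.23 Y131.19
G1 X14.15 Y160.08
M5
G00 X205.12 Y124.80
M4 S474
G1 X230.44 Y10.31 F1683
M5
G00 X182.62 Y81.51
M4 S474
G1 X165.31 Y98.38 F1683
G1 X82.70 Y145.73
G1 X138.37 Y168.18
G1 X82.98 Y17.15
G1 X182.62 Y81.51
M5
G00 X69.67 Y135.58
M4 S796
G1 X82.54 Y135.58 F1049
G1 X82.54 Y87.72
G1 X69.67 Y87.72
G1 X69.67 Y135.58
M5
G00 X0.00 Y0.00

1 u = 1 mm; y_m = 193.74 − y.

[1] `<polyline>` open polyline, #0000ff→cut S796 F1049: (9.86,145.95) → (165.22,146.55) → (77.45,131.74)

[2] `<polyline>` open polyline, #000000→score S474 F1683: (64.70,31.31) → (214.09,78.74) → (220.92,32.58) → (176.09,142.68) → (91.64,179.43)

[3] `<path>` cubic bezier, #0000ff→cut S796 F1049: (79.17,51.68) → (73.93,80.80) → (37.23,131.19) → (14.15,160.08)

[4] `<path>` line segment, #000000→score S474 F1683: (205.12,124.80) → (230.44,10.31)

[5] `<polygon>` closed polygon, #000000→score S474 F1683: (182.62,81.51) → (165.31,98.38) → (82.70,145.73) → (138.37,168.18) → (82.98,17.15) → (182.62,81.51) (closed)

[6] `<path>` rectangle, #0000ff→cut S796 F1049: (69.67,135.58) → (82.54,135.58) → (82.54,87.72) → (69.67,87.72) → (69.67,135.58) (closed)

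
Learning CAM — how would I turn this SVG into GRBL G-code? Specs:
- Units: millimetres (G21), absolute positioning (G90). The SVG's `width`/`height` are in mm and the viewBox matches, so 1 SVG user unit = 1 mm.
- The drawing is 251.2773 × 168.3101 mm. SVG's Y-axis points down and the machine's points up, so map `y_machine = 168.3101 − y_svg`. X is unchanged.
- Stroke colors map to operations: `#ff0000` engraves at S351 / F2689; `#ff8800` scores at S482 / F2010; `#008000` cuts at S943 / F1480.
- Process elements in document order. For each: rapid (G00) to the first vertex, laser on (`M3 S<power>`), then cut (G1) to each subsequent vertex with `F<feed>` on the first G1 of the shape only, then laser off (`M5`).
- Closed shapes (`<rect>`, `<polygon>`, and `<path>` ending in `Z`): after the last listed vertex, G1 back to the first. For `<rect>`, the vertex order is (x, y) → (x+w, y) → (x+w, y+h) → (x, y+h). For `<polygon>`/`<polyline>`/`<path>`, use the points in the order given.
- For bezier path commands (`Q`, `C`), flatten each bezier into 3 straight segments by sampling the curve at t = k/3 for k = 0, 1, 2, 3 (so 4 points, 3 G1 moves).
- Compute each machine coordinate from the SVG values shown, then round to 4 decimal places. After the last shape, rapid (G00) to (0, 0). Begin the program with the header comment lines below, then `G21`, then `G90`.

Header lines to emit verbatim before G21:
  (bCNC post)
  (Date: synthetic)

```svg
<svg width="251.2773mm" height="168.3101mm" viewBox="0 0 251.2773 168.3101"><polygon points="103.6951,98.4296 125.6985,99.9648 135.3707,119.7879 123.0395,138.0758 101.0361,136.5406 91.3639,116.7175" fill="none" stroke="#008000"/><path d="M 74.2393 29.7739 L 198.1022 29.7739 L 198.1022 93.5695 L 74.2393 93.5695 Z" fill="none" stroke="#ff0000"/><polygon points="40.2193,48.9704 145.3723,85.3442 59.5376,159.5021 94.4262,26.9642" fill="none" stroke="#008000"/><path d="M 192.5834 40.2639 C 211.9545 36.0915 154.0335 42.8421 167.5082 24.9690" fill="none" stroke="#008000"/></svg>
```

1 u = 1 mm; y_m = 168.3101 − y.

[1] `<polygon>` regular polygon, #008000→cut S943 F1480: (103.6951,69.8805) → (125.6985,68.3453) → (135.3707,48.5222) → (123.0395,30.2343) → (101.0361,31.7695) → (91.3639,51.5926) → (103.6951,69.8805) (closed)

[2] `<path>` rectangle, #ff0000→engrave S351 F2689: (74.2393,138.5362) → (198.1022,138.5362) → (198.1022,74.7406) → (74.2393,74.7406) → (74.2393,138.5362) (closed)

[3] `<polygon>` closed polygon, #008000→cut S943 F1480: (40.2193,119.3397) → (145.3723,82.9659) → (59.5376,8.8080) → (94.4262,141.3459) → (40.2193,119.3397) (closed)

[4] `<path>` cubic bezier, #008000→cut S943 F1480: (192.5834,128.0462) → (191.6974,129.8941) → (172.3251,132.3594) → (167.5082,143.3411)

(bCNC post)
(Date: synthetic)
G21
G90
G00 X103.6951 Y69.8805
M3 S943
G1 X125.6985 Y68.3453 F1480
G1 X135.3707 Y48.5222
G1 X123.0395 Y30.2343
G1 X101.0361 Y31.7695
G1 X91.3639 Y51.5926
G1 X103.6951 Y69.8805
M5
G00 X74.2393 Y138.5362
M3 S351
G1 X198.1022 Y138.5362 F2689
G1 X198.1022 Y74.7406
G1 X74.2393 Y74.7406
G1 X74.2393 Y138.5362
M5
G00 X40.2193 Y119.3397
M3 S943
G1 X145.3723 Y82.9659 F1480
G1 X59.5376 Y8.8080
G1 X94.4262 Y141.3459
G1 X40.2193 Y119.3397
M5
G00 X192.5834 Y128.0462
M3 S943
G1 X191.6974 Y129.8941 F1480
G1 X172.3251 Y132.3594
G1 X167.5082 Y143.3411
M5
G00 X0.0000 Y0.0000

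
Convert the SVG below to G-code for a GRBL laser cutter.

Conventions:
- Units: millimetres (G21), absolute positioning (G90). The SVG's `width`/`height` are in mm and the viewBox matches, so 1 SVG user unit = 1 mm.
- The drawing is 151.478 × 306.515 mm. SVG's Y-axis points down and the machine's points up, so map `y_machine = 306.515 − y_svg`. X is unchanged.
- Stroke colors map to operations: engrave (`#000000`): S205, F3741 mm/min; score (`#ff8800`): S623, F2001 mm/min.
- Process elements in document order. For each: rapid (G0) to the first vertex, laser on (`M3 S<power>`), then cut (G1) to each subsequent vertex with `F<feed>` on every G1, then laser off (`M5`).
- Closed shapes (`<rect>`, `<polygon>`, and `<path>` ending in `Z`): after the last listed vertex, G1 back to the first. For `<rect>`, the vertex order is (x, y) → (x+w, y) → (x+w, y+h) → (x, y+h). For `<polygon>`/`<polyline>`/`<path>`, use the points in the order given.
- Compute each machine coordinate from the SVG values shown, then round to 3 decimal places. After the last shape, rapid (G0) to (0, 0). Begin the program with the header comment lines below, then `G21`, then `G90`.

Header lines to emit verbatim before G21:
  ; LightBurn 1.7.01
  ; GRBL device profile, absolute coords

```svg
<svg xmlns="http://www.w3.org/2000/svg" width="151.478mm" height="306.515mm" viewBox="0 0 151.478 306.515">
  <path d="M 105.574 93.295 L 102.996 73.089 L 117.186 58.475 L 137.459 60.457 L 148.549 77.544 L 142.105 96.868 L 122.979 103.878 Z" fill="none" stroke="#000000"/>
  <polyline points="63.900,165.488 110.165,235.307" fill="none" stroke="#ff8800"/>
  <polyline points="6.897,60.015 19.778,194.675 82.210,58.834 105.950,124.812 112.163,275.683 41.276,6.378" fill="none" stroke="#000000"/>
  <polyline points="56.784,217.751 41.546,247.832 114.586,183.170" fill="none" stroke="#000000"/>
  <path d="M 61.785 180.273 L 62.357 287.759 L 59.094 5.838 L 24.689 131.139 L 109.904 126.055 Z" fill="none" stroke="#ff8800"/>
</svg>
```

viewBox `0 0 151.478 306.515` with mm width/height → 1 unit = 1 mm. Flip: y_m = 306.515 − y_svg.

**Shape 1** — `<path>` regular polygon, stroke `#000000` → engrave (S205, F3741). Machine vertices: (105.574,213.220) → (102.996,233.426) → (117.186,248.040) → (137.459,246.058) → (148.549,228.971) → (142.105,209.647) → (122.979,202.637) → (105.574,213.220). Closed: final G1 returns to the first vertex.

**Shape 2** — `<polyline>` line segment, stroke `#ff8800` → score (S623, F2001). Machine vertices: (63.900,141.027) → (110.165,71.208). Open path.

**Shape 3** — `<polyline>` open polyline, stroke `#000000` → engrave (S205, F3741). Machine vertices: (6.897,246.500) → (19.778,111.840) → (82.210,247.681) → (105.950,181.703) → (112.163,30.832) → (41.276,300.137). Open path.

**Shape 4** — `<polyline>` open polyline, stroke `#000000` → engrave (S205, F3741). Machine vertices: (56.784,88.764) → (41.546,58.683) → (114.586,123.345). Open path.

**Shape 5** — `<path>` closed polygon, stroke `#ff8800` → score (S623, F2001). Machine vertices: (61.785,126.242) → (62.357,18.756) → (59.094,300.677) → (24.689,175.376) → (109.904,180.460) → (61.785,126.242). Closed: final G1 returns to the first vertex.

; LightBurn 1.7.01
; GRBL device profile, absolute coords
G21
G90
G0 X105.574 Y213.220
M3 S205
G1 X102.996 Y233.426 F3741
G1 X117.186 Y248.040 F3741
G1 X137.459 Y246.058 F3741
G1 X148.549 Y228.971 F3741
G1 X142.105 Y209.647 F3741
G1 X122.979 Y202.637 F3741
G1 X105.574 Y213.220 F3741
M5
G0 X63.900 Y141.027
M3 S623
G1 X110.165 Y71.208 F2001
M5
G0 X6.897 Y246.500
M3 S205
G1 X19.778 Y111.840 F3741
G1 X82.210 Y247.681 F3741
G1 X105.950 Y181.703 F3741
G1 X112.163 Y30.832 F3741
G1 X41.276 Y300.137 F3741
M5
G0 X56.784 Y88.764
M3 S205
G1 X41.546 Y58.683 F3741
G1 X114.586 Y123.345 F3741
M5
G0 X61.785 Y126.242
M3 S623
G1 X62.357 Y18.756 F2001
G1 X59.094 Y300.677 F2001
G1 X24.689 Y175.376 F2001
G1 X109.904 Y180.460 F2001
G1 X61.785 Y126.242 F2001
M5
G0 X0.000 Y0.000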